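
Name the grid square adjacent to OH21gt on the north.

Latitude subsquare t = 19; +1 → 20 = u.
The longitude characters are unchanged.

OH21gu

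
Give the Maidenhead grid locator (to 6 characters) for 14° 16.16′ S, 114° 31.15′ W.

DH25rr

Add 180° to longitude and 90° to latitude: 65.4808, 75.7307.
Field: 65.4808/20 → 3 → D, 75.7307/10 → 7 → H; chars DH.
Square: 5.4808/2 → 2, 5.7307/1 → 5; chars 25.
Subsquare: 1.4808/0.0833333 → 17 → r, 0.7307/0.0416667 → 17 → r; chars rr.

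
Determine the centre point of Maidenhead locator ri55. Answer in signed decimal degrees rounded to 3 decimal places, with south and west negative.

-4.500, 171.000

Field R=17, I=8: +17·20° lon, +8·10° lat → SW at lon 160°, lat -10°.
Square 5, 5: +5·2° lon, +5·1° lat → SW at lon 170°, lat -5°.
Cell spans 2° lon × 1° lat. Centre is SW corner plus half of each.
latitude -4.500, longitude 171.000.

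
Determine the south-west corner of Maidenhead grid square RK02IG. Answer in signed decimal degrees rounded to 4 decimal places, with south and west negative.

12.2500, 160.6667

Field R=17, K=10: +17·20° lon, +10·10° lat → SW at lon 160°, lat 10°.
Square 0, 2: +0·2° lon, +2·1° lat → SW at lon 160°, lat 12°.
Subsquare i=8, g=6: +8·0.0833333° lon, +6·0.0416667° lat → SW at lon 160.667°, lat 12.25°.
latitude 12.2500, longitude 160.6667.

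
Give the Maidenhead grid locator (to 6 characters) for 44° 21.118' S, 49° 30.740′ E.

Offset from 180°W / 90°S: lon 229.5123°, lat 45.6480°.
Field (20°×10°, letters A–R): lon ⌊229.5123/20⌋ = 11 → L; lat ⌊45.6480/10⌋ = 4 → E.
Square (2°×1°, digits 0–9): lon ⌊9.5123/2⌋ = 4; lat ⌊5.6480/1⌋ = 5.
Subsquare (5′×2.5′, letters a–x): lon ⌊1.5123/0.0833333⌋ = 18 → s; lat ⌊0.6480/0.0416667⌋ = 15 → p.

LE45sp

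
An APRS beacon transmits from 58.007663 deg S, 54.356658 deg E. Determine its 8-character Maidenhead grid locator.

LD71ex28

Add 180° to longitude and 90° to latitude: 234.35666, 31.99234.
Field: 234.35666/20 → 11 → L, 31.99234/10 → 3 → D; chars LD.
Square: 14.35666/2 → 7, 1.99234/1 → 1; chars 71.
Subsquare: 0.35666/0.0833333 → 4 → e, 0.99234/0.0416667 → 23 → x; chars ex.
Extended square: 0.02332/0.00833333 → 2, 0.03400/0.00416667 → 8; chars 28.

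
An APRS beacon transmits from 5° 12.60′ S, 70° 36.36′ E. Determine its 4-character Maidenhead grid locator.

MI54

Shift to the Maidenhead origin (180°W, 90°S): lon 250.61, lat 84.79.
Field: lon ⌊250.61/20⌋ = 12 → M; lat ⌊84.79/10⌋ = 8 → I.
Square: lon ⌊10.61/2⌋ = 5; lat ⌊4.79/1⌋ = 4.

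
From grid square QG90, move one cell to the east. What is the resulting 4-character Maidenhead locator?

RG00

Longitude square 9; +1 → 10, wraps to 0, carry into field.
Longitude field Q = 16; +1 → 17 = R.
The latitude characters are unchanged.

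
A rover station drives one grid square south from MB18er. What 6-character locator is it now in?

MB18eq

Latitude subsquare r = 17; −1 → 16 = q.
The longitude characters are unchanged.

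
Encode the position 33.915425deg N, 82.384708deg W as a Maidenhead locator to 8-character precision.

EM83tv39

Shift to the Maidenhead origin (180°W, 90°S): lon 97.61529, lat 123.91542.
Field (20°×10°, letters A–R): 97.61529/20 → 4 → E, 123.91542/10 → 12 → M; chars EM.
Square (2°×1°, digits 0–9): 17.61529/2 → 8, 3.91542/1 → 3; chars 83.
Subsquare (5′×2.5′, letters a–x): 1.61529/0.0833333 → 19 → t, 0.91542/0.0416667 → 21 → v; chars tv.
Extended square (30″×15″, digits 0–9): 0.03196/0.00833333 → 3, 0.04042/0.00416667 → 9; chars 39.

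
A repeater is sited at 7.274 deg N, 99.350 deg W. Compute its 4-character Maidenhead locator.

EJ07

Offset from 180°W / 90°S: lon 80.65°, lat 97.27°.
Field: 80.65/20 → 4 → E, 97.27/10 → 9 → J; chars EJ.
Square: 0.65/2 → 0, 7.27/1 → 7; chars 07.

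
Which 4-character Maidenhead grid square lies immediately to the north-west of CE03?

Longitude square 0; −1 → -1, wraps to 9, carry into field.
Longitude field C = 2; −1 → 1 = B.
Latitude square 3; +1 → 4.

BE94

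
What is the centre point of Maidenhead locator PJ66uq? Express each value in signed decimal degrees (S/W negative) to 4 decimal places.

Field P=15, J=9: +15·20° lon, +9·10° lat → SW at lon 120°, lat 0°.
Square 6, 6: +6·2° lon, +6·1° lat → SW at lon 132°, lat 6°.
Subsquare u=20, q=16: +20·0.0833333° lon, +16·0.0416667° lat → SW at lon 133.667°, lat 6.66667°.
Cell spans 0.0833333° lon × 0.0416667° lat. Centre is SW corner plus half of each.
latitude 6.6875, longitude 133.7083.

6.6875, 133.7083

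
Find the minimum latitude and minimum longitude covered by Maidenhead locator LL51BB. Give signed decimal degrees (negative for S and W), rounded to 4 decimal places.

21.0417, 50.0833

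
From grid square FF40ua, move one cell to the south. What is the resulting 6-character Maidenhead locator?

Latitude subsquare a = 0; −1 → -1, wraps to 23 = x, carry into square.
Latitude square 0; −1 → -1, wraps to 9, carry into field.
Latitude field F = 5; −1 → 4 = E.
The longitude characters are unchanged.

FE49ux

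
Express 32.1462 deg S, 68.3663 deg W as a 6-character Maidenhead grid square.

FF57tu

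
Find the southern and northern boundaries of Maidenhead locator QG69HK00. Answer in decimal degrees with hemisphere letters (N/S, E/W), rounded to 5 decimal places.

20.58333° S, 20.57917° S

Field Q=16, G=6: +16·20° lon, +6·10° lat → SW at lon 140°, lat -30°.
Square 6, 9: +6·2° lon, +9·1° lat → SW at lon 152°, lat -21°.
Subsquare h=7, k=10: +7·0.0833333° lon, +10·0.0416667° lat → SW at lon 152.583°, lat -20.5833°.
Extended square 0, 0: +0·0.00833333° lon, +0·0.00416667° lat → SW at lon 152.583°, lat -20.5833°.
Cell spans 0.00833333° lon × 0.00416667° lat.
south 20.58333° S, north 20.57917° S.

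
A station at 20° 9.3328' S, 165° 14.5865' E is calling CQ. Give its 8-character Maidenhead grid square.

RG29ou92

Offset from 180°W / 90°S: lon 345.24311°, lat 69.84445°.
Field: 345.24311/20 → 17 → R, 69.84445/10 → 6 → G; chars RG.
Square: 5.24311/2 → 2, 9.84445/1 → 9; chars 29.
Subsquare: 1.24311/0.0833333 → 14 → o, 0.84445/0.0416667 → 20 → u; chars ou.
Extended square: 0.07644/0.00833333 → 9, 0.01112/0.00416667 → 2; chars 92.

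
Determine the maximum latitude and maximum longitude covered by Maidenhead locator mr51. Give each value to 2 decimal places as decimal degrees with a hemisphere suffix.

Field M=12, R=17: +12·20° lon, +17·10° lat → SW at lon 60°, lat 80°.
Square 5, 1: +5·2° lon, +1·1° lat → SW at lon 70°, lat 81°.
Cell spans 2° lon × 1° lat. NE corner is SW corner plus one full cell.
latitude 82.00° N, longitude 72.00° E.

82.00° N, 72.00° E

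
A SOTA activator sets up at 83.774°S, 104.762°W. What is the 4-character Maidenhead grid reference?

DA76

Offset from 180°W / 90°S: lon 75.24°, lat 6.23°.
Field (20°×10°, letters A–R): 75.24/20 → 3 → D, 6.23/10 → 0 → A; chars DA.
Square (2°×1°, digits 0–9): 15.24/2 → 7, 6.23/1 → 6; chars 76.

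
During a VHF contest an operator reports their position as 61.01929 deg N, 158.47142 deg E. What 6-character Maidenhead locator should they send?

QP91fa

Offset from 180°W / 90°S: lon 338.4714°, lat 151.0193°.
Field: lon ⌊338.4714/20⌋ = 16 → Q; lat ⌊151.0193/10⌋ = 15 → P.
Square: lon ⌊18.4714/2⌋ = 9; lat ⌊1.0193/1⌋ = 1.
Subsquare: lon ⌊0.4714/0.0833333⌋ = 5 → f; lat ⌊0.0193/0.0416667⌋ = 0 → a.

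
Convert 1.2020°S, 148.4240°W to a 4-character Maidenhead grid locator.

BI58

Offset from 180°W / 90°S: lon 31.58°, lat 88.80°.
Field (20°×10°, letters A–R): lon ⌊31.58/20⌋ = 1 → B; lat ⌊88.80/10⌋ = 8 → I.
Square (2°×1°, digits 0–9): lon ⌊11.58/2⌋ = 5; lat ⌊8.80/1⌋ = 8.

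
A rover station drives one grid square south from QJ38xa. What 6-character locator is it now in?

QJ37xx

Latitude subsquare a = 0; −1 → -1, wraps to 23 = x, carry into square.
Latitude square 8; −1 → 7.
The longitude characters are unchanged.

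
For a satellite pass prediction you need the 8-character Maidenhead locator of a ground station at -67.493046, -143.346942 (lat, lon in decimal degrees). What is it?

BC82hm81

Offset from 180°W / 90°S: lon 36.65306°, lat 22.50695°.
Field: 36.65306/20 → 1 → B, 22.50695/10 → 2 → C; chars BC.
Square: 16.65306/2 → 8, 2.50695/1 → 2; chars 82.
Subsquare: 0.65306/0.0833333 → 7 → h, 0.50695/0.0416667 → 12 → m; chars hm.
Extended square: 0.06972/0.00833333 → 8, 0.00695/0.00416667 → 1; chars 81.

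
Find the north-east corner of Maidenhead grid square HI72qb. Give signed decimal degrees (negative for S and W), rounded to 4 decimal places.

-7.9167, -24.5833

Field H=7, I=8: +7·20° lon, +8·10° lat → SW at lon -40°, lat -10°.
Square 7, 2: +7·2° lon, +2·1° lat → SW at lon -26°, lat -8°.
Subsquare q=16, b=1: +16·0.0833333° lon, +1·0.0416667° lat → SW at lon -24.6667°, lat -7.95833°.
Cell spans 0.0833333° lon × 0.0416667° lat. NE corner is SW corner plus one full cell.
latitude -7.9167, longitude -24.5833.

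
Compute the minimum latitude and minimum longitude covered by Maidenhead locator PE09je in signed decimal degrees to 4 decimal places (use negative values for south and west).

-40.8333, 120.7500

Field P=15, E=4: +15·20° lon, +4·10° lat → SW at lon 120°, lat -50°.
Square 0, 9: +0·2° lon, +9·1° lat → SW at lon 120°, lat -41°.
Subsquare j=9, e=4: +9·0.0833333° lon, +4·0.0416667° lat → SW at lon 120.75°, lat -40.8333°.
latitude -40.8333, longitude 120.7500.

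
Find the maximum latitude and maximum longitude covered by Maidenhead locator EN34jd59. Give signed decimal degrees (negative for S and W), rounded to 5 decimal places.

Field E=4, N=13: +4·20° lon, +13·10° lat → SW at lon -100°, lat 40°.
Square 3, 4: +3·2° lon, +4·1° lat → SW at lon -94°, lat 44°.
Subsquare j=9, d=3: +9·0.0833333° lon, +3·0.0416667° lat → SW at lon -93.25°, lat 44.125°.
Extended square 5, 9: +5·0.00833333° lon, +9·0.00416667° lat → SW at lon -93.2083°, lat 44.1625°.
Cell spans 0.00833333° lon × 0.00416667° lat. NE corner is SW corner plus one full cell.
latitude 44.16667, longitude -93.20000.

44.16667, -93.20000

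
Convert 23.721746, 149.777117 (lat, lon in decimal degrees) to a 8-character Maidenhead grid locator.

QL43vr33

Offset from 180°W / 90°S: lon 329.77712°, lat 113.72175°.
Field: lon ⌊329.77712/20⌋ = 16 → Q; lat ⌊113.72175/10⌋ = 11 → L.
Square: lon ⌊9.77712/2⌋ = 4; lat ⌊3.72175/1⌋ = 3.
Subsquare: lon ⌊1.77712/0.0833333⌋ = 21 → v; lat ⌊0.72175/0.0416667⌋ = 17 → r.
Extended square: lon ⌊0.02712/0.00833333⌋ = 3; lat ⌊0.01341/0.00416667⌋ = 3.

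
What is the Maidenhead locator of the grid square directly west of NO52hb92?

NO52hb82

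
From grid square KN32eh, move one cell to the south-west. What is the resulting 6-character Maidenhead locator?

Longitude subsquare e = 4; −1 → 3 = d.
Latitude subsquare h = 7; −1 → 6 = g.

KN32dg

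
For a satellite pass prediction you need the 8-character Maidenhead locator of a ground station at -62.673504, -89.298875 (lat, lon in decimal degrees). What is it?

Offset from 180°W / 90°S: lon 90.70113°, lat 27.32650°.
Field: lon ⌊90.70113/20⌋ = 4 → E; lat ⌊27.32650/10⌋ = 2 → C.
Square: lon ⌊10.70113/2⌋ = 5; lat ⌊7.32650/1⌋ = 7.
Subsquare: lon ⌊0.70113/0.0833333⌋ = 8 → i; lat ⌊0.32650/0.0416667⌋ = 7 → h.
Extended square: lon ⌊0.03446/0.00833333⌋ = 4; lat ⌊0.03483/0.00416667⌋ = 8.

EC57ih48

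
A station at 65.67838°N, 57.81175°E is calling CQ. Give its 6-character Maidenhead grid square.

LP85vq

Shift to the Maidenhead origin (180°W, 90°S): lon 237.8118, lat 155.6784.
Field: 237.8118/20 → 11 → L, 155.6784/10 → 15 → P; chars LP.
Square: 17.8118/2 → 8, 5.6784/1 → 5; chars 85.
Subsquare: 1.8118/0.0833333 → 21 → v, 0.6784/0.0416667 → 16 → q; chars vq.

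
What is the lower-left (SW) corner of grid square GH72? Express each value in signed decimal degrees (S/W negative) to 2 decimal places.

-18.00, -46.00

Field G=6, H=7: +6·20° lon, +7·10° lat → SW at lon -60°, lat -20°.
Square 7, 2: +7·2° lon, +2·1° lat → SW at lon -46°, lat -18°.
latitude -18.00, longitude -46.00.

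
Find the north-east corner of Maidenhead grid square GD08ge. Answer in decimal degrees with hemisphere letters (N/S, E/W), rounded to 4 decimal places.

Field G=6, D=3: +6·20° lon, +3·10° lat → SW at lon -60°, lat -60°.
Square 0, 8: +0·2° lon, +8·1° lat → SW at lon -60°, lat -52°.
Subsquare g=6, e=4: +6·0.0833333° lon, +4·0.0416667° lat → SW at lon -59.5°, lat -51.8333°.
Cell spans 0.0833333° lon × 0.0416667° lat. NE corner is SW corner plus one full cell.
latitude 51.7917° S, longitude 59.4167° W.

51.7917° S, 59.4167° W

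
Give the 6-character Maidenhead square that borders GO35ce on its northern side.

GO35cf

Latitude subsquare e = 4; +1 → 5 = f.
The longitude characters are unchanged.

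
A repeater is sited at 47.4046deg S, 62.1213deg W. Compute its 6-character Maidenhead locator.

FE82wo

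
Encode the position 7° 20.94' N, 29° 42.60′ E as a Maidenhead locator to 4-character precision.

KJ47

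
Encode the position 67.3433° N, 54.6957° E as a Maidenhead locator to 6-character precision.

LP77ii

Add 180° to longitude and 90° to latitude: 234.6957, 157.3433.
Field (20°×10°, letters A–R): 234.6957/20 → 11 → L, 157.3433/10 → 15 → P; chars LP.
Square (2°×1°, digits 0–9): 14.6957/2 → 7, 7.3433/1 → 7; chars 77.
Subsquare (5′×2.5′, letters a–x): 0.6957/0.0833333 → 8 → i, 0.3433/0.0416667 → 8 → i; chars ii.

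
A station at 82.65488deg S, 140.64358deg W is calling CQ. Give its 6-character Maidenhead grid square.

BA97qi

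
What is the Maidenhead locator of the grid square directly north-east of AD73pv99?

AD73qw00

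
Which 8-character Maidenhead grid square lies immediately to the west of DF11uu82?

DF11uu72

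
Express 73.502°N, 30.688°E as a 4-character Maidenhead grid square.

KQ53

Add 180° to longitude and 90° to latitude: 210.69, 163.50.
Field: 210.69/20 → 10 → K, 163.50/10 → 16 → Q; chars KQ.
Square: 10.69/2 → 5, 3.50/1 → 3; chars 53.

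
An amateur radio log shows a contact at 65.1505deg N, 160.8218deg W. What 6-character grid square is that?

AP95od

Shift to the Maidenhead origin (180°W, 90°S): lon 19.1782, lat 155.1505.
Field: 19.1782/20 → 0 → A, 155.1505/10 → 15 → P; chars AP.
Square: 19.1782/2 → 9, 5.1505/1 → 5; chars 95.
Subsquare: 1.1782/0.0833333 → 14 → o, 0.1505/0.0416667 → 3 → d; chars od.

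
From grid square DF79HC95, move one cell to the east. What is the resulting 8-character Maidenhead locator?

Longitude extended square 9; +1 → 10, wraps to 0, carry into subsquare.
Longitude subsquare h = 7; +1 → 8 = i.
The latitude characters are unchanged.

DF79ic05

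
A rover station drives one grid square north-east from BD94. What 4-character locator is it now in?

Longitude square 9; +1 → 10, wraps to 0, carry into field.
Longitude field B = 1; +1 → 2 = C.
Latitude square 4; +1 → 5.

CD05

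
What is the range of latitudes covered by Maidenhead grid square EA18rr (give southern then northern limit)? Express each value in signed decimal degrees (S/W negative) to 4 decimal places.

Field E=4, A=0: +4·20° lon, +0·10° lat → SW at lon -100°, lat -90°.
Square 1, 8: +1·2° lon, +8·1° lat → SW at lon -98°, lat -82°.
Subsquare r=17, r=17: +17·0.0833333° lon, +17·0.0416667° lat → SW at lon -96.5833°, lat -81.2917°.
Cell spans 0.0833333° lon × 0.0416667° lat.
south -81.2917, north -81.2500.

-81.2917, -81.2500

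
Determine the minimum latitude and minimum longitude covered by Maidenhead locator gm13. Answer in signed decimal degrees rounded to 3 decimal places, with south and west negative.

33.000, -58.000

Field G=6, M=12: +6·20° lon, +12·10° lat → SW at lon -60°, lat 30°.
Square 1, 3: +1·2° lon, +3·1° lat → SW at lon -58°, lat 33°.
latitude 33.000, longitude -58.000.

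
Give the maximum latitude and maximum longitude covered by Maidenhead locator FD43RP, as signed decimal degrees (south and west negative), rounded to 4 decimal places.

Field F=5, D=3: +5·20° lon, +3·10° lat → SW at lon -80°, lat -60°.
Square 4, 3: +4·2° lon, +3·1° lat → SW at lon -72°, lat -57°.
Subsquare r=17, p=15: +17·0.0833333° lon, +15·0.0416667° lat → SW at lon -70.5833°, lat -56.375°.
Cell spans 0.0833333° lon × 0.0416667° lat. NE corner is SW corner plus one full cell.
latitude -56.3333, longitude -70.5000.

-56.3333, -70.5000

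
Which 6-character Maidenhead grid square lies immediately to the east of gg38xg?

GG48ag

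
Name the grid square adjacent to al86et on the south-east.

Longitude subsquare e = 4; +1 → 5 = f.
Latitude subsquare t = 19; −1 → 18 = s.

AL86fs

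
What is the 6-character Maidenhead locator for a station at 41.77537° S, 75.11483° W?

Shift to the Maidenhead origin (180°W, 90°S): lon 104.8852, lat 48.2246.
Field: lon ⌊104.8852/20⌋ = 5 → F; lat ⌊48.2246/10⌋ = 4 → E.
Square: lon ⌊4.8852/2⌋ = 2; lat ⌊8.2246/1⌋ = 8.
Subsquare: lon ⌊0.8852/0.0833333⌋ = 10 → k; lat ⌊0.2246/0.0416667⌋ = 5 → f.

FE28kf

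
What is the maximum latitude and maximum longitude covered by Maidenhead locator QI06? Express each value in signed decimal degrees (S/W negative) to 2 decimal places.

-3.00, 142.00

Field Q=16, I=8: +16·20° lon, +8·10° lat → SW at lon 140°, lat -10°.
Square 0, 6: +0·2° lon, +6·1° lat → SW at lon 140°, lat -4°.
Cell spans 2° lon × 1° lat. NE corner is SW corner plus one full cell.
latitude -3.00, longitude 142.00.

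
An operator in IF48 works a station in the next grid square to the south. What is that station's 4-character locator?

Latitude square 8; −1 → 7.
The longitude characters are unchanged.

IF47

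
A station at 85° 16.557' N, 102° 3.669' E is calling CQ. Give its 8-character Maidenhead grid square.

OR15ag76

Offset from 180°W / 90°S: lon 282.06115°, lat 175.27595°.
Field: lon ⌊282.06115/20⌋ = 14 → O; lat ⌊175.27595/10⌋ = 17 → R.
Square: lon ⌊2.06115/2⌋ = 1; lat ⌊5.27595/1⌋ = 5.
Subsquare: lon ⌊0.06115/0.0833333⌋ = 0 → a; lat ⌊0.27595/0.0416667⌋ = 6 → g.
Extended square: lon ⌊0.06115/0.00833333⌋ = 7; lat ⌊0.02595/0.00416667⌋ = 6.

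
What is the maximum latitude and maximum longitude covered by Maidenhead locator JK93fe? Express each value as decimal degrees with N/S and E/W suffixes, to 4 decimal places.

13.2083° N, 18.5000° E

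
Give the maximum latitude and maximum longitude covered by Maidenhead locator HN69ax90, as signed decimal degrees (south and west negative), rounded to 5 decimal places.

49.96250, -27.91667

Field H=7, N=13: +7·20° lon, +13·10° lat → SW at lon -40°, lat 40°.
Square 6, 9: +6·2° lon, +9·1° lat → SW at lon -28°, lat 49°.
Subsquare a=0, x=23: +0·0.0833333° lon, +23·0.0416667° lat → SW at lon -28°, lat 49.9583°.
Extended square 9, 0: +9·0.00833333° lon, +0·0.00416667° lat → SW at lon -27.925°, lat 49.9583°.
Cell spans 0.00833333° lon × 0.00416667° lat. NE corner is SW corner plus one full cell.
latitude 49.96250, longitude -27.91667.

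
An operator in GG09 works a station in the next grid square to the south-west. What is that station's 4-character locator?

Longitude square 0; −1 → -1, wraps to 9, carry into field.
Longitude field G = 6; −1 → 5 = F.
Latitude square 9; −1 → 8.

FG98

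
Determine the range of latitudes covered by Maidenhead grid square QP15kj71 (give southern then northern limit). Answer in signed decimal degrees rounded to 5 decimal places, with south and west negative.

Field Q=16, P=15: +16·20° lon, +15·10° lat → SW at lon 140°, lat 60°.
Square 1, 5: +1·2° lon, +5·1° lat → SW at lon 142°, lat 65°.
Subsquare k=10, j=9: +10·0.0833333° lon, +9·0.0416667° lat → SW at lon 142.833°, lat 65.375°.
Extended square 7, 1: +7·0.00833333° lon, +1·0.00416667° lat → SW at lon 142.892°, lat 65.3792°.
Cell spans 0.00833333° lon × 0.00416667° lat.
south 65.37917, north 65.38333.

65.37917, 65.38333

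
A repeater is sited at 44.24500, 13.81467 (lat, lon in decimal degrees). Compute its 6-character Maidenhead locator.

JN64vf

Offset from 180°W / 90°S: lon 193.8147°, lat 134.2450°.
Field: lon ⌊193.8147/20⌋ = 9 → J; lat ⌊134.2450/10⌋ = 13 → N.
Square: lon ⌊13.8147/2⌋ = 6; lat ⌊4.2450/1⌋ = 4.
Subsquare: lon ⌊1.8147/0.0833333⌋ = 21 → v; lat ⌊0.2450/0.0416667⌋ = 5 → f.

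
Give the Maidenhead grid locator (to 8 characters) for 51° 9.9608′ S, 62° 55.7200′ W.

Offset from 180°W / 90°S: lon 117.07133°, lat 38.83399°.
Field: 117.07133/20 → 5 → F, 38.83399/10 → 3 → D; chars FD.
Square: 17.07133/2 → 8, 8.83399/1 → 8; chars 88.
Subsquare: 1.07133/0.0833333 → 12 → m, 0.83399/0.0416667 → 20 → u; chars mu.
Extended square: 0.07133/0.00833333 → 8, 0.00065/0.00416667 → 0; chars 80.

FD88mu80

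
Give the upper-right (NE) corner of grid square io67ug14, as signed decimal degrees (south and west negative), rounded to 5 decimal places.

57.27083, -6.31667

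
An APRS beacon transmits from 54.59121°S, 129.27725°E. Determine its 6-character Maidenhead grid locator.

PD45pj

Shift to the Maidenhead origin (180°W, 90°S): lon 309.2772, lat 35.4088.
Field: lon ⌊309.2772/20⌋ = 15 → P; lat ⌊35.4088/10⌋ = 3 → D.
Square: lon ⌊9.2772/2⌋ = 4; lat ⌊5.4088/1⌋ = 5.
Subsquare: lon ⌊1.2772/0.0833333⌋ = 15 → p; lat ⌊0.4088/0.0416667⌋ = 9 → j.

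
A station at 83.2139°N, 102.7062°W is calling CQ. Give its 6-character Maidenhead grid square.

DR83pf

Add 180° to longitude and 90° to latitude: 77.2938, 173.2139.
Field: 77.2938/20 → 3 → D, 173.2139/10 → 17 → R; chars DR.
Square: 17.2938/2 → 8, 3.2139/1 → 3; chars 83.
Subsquare: 1.2938/0.0833333 → 15 → p, 0.2139/0.0416667 → 5 → f; chars pf.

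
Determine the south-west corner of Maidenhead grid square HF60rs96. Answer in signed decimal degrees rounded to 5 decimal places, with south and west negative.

-39.22500, -26.50833

Field H=7, F=5: +7·20° lon, +5·10° lat → SW at lon -40°, lat -40°.
Square 6, 0: +6·2° lon, +0·1° lat → SW at lon -28°, lat -40°.
Subsquare r=17, s=18: +17·0.0833333° lon, +18·0.0416667° lat → SW at lon -26.5833°, lat -39.25°.
Extended square 9, 6: +9·0.00833333° lon, +6·0.00416667° lat → SW at lon -26.5083°, lat -39.225°.
latitude -39.22500, longitude -26.50833.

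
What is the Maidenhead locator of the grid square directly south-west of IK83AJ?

Longitude subsquare a = 0; −1 → -1, wraps to 23 = x, carry into square.
Longitude square 8; −1 → 7.
Latitude subsquare j = 9; −1 → 8 = i.

IK73xi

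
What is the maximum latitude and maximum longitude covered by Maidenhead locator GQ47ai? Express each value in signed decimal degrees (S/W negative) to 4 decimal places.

77.3750, -51.9167

Field G=6, Q=16: +6·20° lon, +16·10° lat → SW at lon -60°, lat 70°.
Square 4, 7: +4·2° lon, +7·1° lat → SW at lon -52°, lat 77°.
Subsquare a=0, i=8: +0·0.0833333° lon, +8·0.0416667° lat → SW at lon -52°, lat 77.3333°.
Cell spans 0.0833333° lon × 0.0416667° lat. NE corner is SW corner plus one full cell.
latitude 77.3750, longitude -51.9167.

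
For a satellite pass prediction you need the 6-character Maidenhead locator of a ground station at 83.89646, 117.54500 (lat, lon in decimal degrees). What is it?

Add 180° to longitude and 90° to latitude: 297.5450, 173.8965.
Field (20°×10°, letters A–R): lon ⌊297.5450/20⌋ = 14 → O; lat ⌊173.8965/10⌋ = 17 → R.
Square (2°×1°, digits 0–9): lon ⌊17.5450/2⌋ = 8; lat ⌊3.8965/1⌋ = 3.
Subsquare (5′×2.5′, letters a–x): lon ⌊1.5450/0.0833333⌋ = 18 → s; lat ⌊0.8965/0.0416667⌋ = 21 → v.

OR83sv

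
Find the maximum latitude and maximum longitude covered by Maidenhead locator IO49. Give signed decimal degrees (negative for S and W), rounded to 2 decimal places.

60.00, -10.00

Field I=8, O=14: +8·20° lon, +14·10° lat → SW at lon -20°, lat 50°.
Square 4, 9: +4·2° lon, +9·1° lat → SW at lon -12°, lat 59°.
Cell spans 2° lon × 1° lat. NE corner is SW corner plus one full cell.
latitude 60.00, longitude -10.00.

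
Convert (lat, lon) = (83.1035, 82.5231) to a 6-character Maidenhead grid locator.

NR13gc

Add 180° to longitude and 90° to latitude: 262.5231, 173.1035.
Field: lon ⌊262.5231/20⌋ = 13 → N; lat ⌊173.1035/10⌋ = 17 → R.
Square: lon ⌊2.5231/2⌋ = 1; lat ⌊3.1035/1⌋ = 3.
Subsquare: lon ⌊0.5231/0.0833333⌋ = 6 → g; lat ⌊0.1035/0.0416667⌋ = 2 → c.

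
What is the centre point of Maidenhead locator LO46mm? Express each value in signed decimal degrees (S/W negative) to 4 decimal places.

56.5208, 49.0417

Field L=11, O=14: +11·20° lon, +14·10° lat → SW at lon 40°, lat 50°.
Square 4, 6: +4·2° lon, +6·1° lat → SW at lon 48°, lat 56°.
Subsquare m=12, m=12: +12·0.0833333° lon, +12·0.0416667° lat → SW at lon 49°, lat 56.5°.
Cell spans 0.0833333° lon × 0.0416667° lat. Centre is SW corner plus half of each.
latitude 56.5208, longitude 49.0417.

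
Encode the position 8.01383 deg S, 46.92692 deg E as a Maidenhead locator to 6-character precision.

Add 180° to longitude and 90° to latitude: 226.9269, 81.9862.
Field: 226.9269/20 → 11 → L, 81.9862/10 → 8 → I; chars LI.
Square: 6.9269/2 → 3, 1.9862/1 → 1; chars 31.
Subsquare: 0.9269/0.0833333 → 11 → l, 0.9862/0.0416667 → 23 → x; chars lx.

LI31lx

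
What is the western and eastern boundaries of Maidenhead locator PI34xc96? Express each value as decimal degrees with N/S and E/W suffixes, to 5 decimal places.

127.99167° E, 128.00000° E

Field P=15, I=8: +15·20° lon, +8·10° lat → SW at lon 120°, lat -10°.
Square 3, 4: +3·2° lon, +4·1° lat → SW at lon 126°, lat -6°.
Subsquare x=23, c=2: +23·0.0833333° lon, +2·0.0416667° lat → SW at lon 127.917°, lat -5.91667°.
Extended square 9, 6: +9·0.00833333° lon, +6·0.00416667° lat → SW at lon 127.992°, lat -5.89167°.
Cell spans 0.00833333° lon × 0.00416667° lat.
west 127.99167° E, east 128.00000° E.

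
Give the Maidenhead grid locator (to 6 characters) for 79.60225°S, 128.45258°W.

Shift to the Maidenhead origin (180°W, 90°S): lon 51.5474, lat 10.3978.
Field: 51.5474/20 → 2 → C, 10.3978/10 → 1 → B; chars CB.
Square: 11.5474/2 → 5, 0.3978/1 → 0; chars 50.
Subsquare: 1.5474/0.0833333 → 18 → s, 0.3978/0.0416667 → 9 → j; chars sj.

CB50sj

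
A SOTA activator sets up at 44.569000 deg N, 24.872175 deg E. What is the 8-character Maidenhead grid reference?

KN24kn46

Add 180° to longitude and 90° to latitude: 204.87217, 134.56900.
Field (20°×10°, letters A–R): 204.87217/20 → 10 → K, 134.56900/10 → 13 → N; chars KN.
Square (2°×1°, digits 0–9): 4.87217/2 → 2, 4.56900/1 → 4; chars 24.
Subsquare (5′×2.5′, letters a–x): 0.87217/0.0833333 → 10 → k, 0.56900/0.0416667 → 13 → n; chars kn.
Extended square (30″×15″, digits 0–9): 0.03884/0.00833333 → 4, 0.02733/0.00416667 → 6; chars 46.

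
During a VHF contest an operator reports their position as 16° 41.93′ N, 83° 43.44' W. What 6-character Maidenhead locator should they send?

EK86dq

Offset from 180°W / 90°S: lon 96.2760°, lat 106.6988°.
Field: 96.2760/20 → 4 → E, 106.6988/10 → 10 → K; chars EK.
Square: 16.2760/2 → 8, 6.6988/1 → 6; chars 86.
Subsquare: 0.2760/0.0833333 → 3 → d, 0.6988/0.0416667 → 16 → q; chars dq.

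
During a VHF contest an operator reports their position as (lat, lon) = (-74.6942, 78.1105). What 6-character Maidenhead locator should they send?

Add 180° to longitude and 90° to latitude: 258.1105, 15.3058.
Field: lon ⌊258.1105/20⌋ = 12 → M; lat ⌊15.3058/10⌋ = 1 → B.
Square: lon ⌊18.1105/2⌋ = 9; lat ⌊5.3058/1⌋ = 5.
Subsquare: lon ⌊0.1105/0.0833333⌋ = 1 → b; lat ⌊0.3058/0.0416667⌋ = 7 → h.

MB95bh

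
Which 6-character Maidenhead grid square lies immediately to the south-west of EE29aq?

Longitude subsquare a = 0; −1 → -1, wraps to 23 = x, carry into square.
Longitude square 2; −1 → 1.
Latitude subsquare q = 16; −1 → 15 = p.

EE19xp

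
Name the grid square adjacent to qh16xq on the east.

QH26aq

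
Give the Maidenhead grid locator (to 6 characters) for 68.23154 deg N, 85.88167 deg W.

EP78bf

Shift to the Maidenhead origin (180°W, 90°S): lon 94.1183, lat 158.2315.
Field: lon ⌊94.1183/20⌋ = 4 → E; lat ⌊158.2315/10⌋ = 15 → P.
Square: lon ⌊14.1183/2⌋ = 7; lat ⌊8.2315/1⌋ = 8.
Subsquare: lon ⌊0.1183/0.0833333⌋ = 1 → b; lat ⌊0.2315/0.0416667⌋ = 5 → f.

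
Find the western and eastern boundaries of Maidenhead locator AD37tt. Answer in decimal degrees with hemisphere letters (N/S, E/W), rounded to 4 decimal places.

172.4167° W, 172.3333° W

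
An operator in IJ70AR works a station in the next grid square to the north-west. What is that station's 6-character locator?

Longitude subsquare a = 0; −1 → -1, wraps to 23 = x, carry into square.
Longitude square 7; −1 → 6.
Latitude subsquare r = 17; +1 → 18 = s.

IJ60xs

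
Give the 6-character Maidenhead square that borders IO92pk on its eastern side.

Longitude subsquare p = 15; +1 → 16 = q.
The latitude characters are unchanged.

IO92qk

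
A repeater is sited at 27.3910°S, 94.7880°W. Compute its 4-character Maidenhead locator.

EG22

Add 180° to longitude and 90° to latitude: 85.21, 62.61.
Field: lon ⌊85.21/20⌋ = 4 → E; lat ⌊62.61/10⌋ = 6 → G.
Square: lon ⌊5.21/2⌋ = 2; lat ⌊2.61/1⌋ = 2.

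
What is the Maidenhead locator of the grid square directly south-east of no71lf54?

NO71lf63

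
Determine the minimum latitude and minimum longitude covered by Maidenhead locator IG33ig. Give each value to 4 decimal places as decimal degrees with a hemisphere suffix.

Field I=8, G=6: +8·20° lon, +6·10° lat → SW at lon -20°, lat -30°.
Square 3, 3: +3·2° lon, +3·1° lat → SW at lon -14°, lat -27°.
Subsquare i=8, g=6: +8·0.0833333° lon, +6·0.0416667° lat → SW at lon -13.3333°, lat -26.75°.
latitude 26.7500° S, longitude 13.3333° W.

26.7500° S, 13.3333° W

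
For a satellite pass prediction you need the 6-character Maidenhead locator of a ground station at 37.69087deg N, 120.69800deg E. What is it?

PM07iq

Offset from 180°W / 90°S: lon 300.6980°, lat 127.6909°.
Field (20°×10°, letters A–R): 300.6980/20 → 15 → P, 127.6909/10 → 12 → M; chars PM.
Square (2°×1°, digits 0–9): 0.6980/2 → 0, 7.6909/1 → 7; chars 07.
Subsquare (5′×2.5′, letters a–x): 0.6980/0.0833333 → 8 → i, 0.6909/0.0416667 → 16 → q; chars iq.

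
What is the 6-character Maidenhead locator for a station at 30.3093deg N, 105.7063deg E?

OM20uh

Shift to the Maidenhead origin (180°W, 90°S): lon 285.7063, lat 120.3093.
Field: lon ⌊285.7063/20⌋ = 14 → O; lat ⌊120.3093/10⌋ = 12 → M.
Square: lon ⌊5.7063/2⌋ = 2; lat ⌊0.3093/1⌋ = 0.
Subsquare: lon ⌊1.7063/0.0833333⌋ = 20 → u; lat ⌊0.3093/0.0416667⌋ = 7 → h.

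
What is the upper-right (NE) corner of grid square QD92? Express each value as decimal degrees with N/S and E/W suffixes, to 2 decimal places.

Field Q=16, D=3: +16·20° lon, +3·10° lat → SW at lon 140°, lat -60°.
Square 9, 2: +9·2° lon, +2·1° lat → SW at lon 158°, lat -58°.
Cell spans 2° lon × 1° lat. NE corner is SW corner plus one full cell.
latitude 57.00° S, longitude 160.00° E.

57.00° S, 160.00° E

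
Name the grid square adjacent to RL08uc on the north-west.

RL08td

Longitude subsquare u = 20; −1 → 19 = t.
Latitude subsquare c = 2; +1 → 3 = d.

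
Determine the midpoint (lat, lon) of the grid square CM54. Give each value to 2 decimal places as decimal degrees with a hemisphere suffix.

Field C=2, M=12: +2·20° lon, +12·10° lat → SW at lon -140°, lat 30°.
Square 5, 4: +5·2° lon, +4·1° lat → SW at lon -130°, lat 34°.
Cell spans 2° lon × 1° lat. Centre is SW corner plus half of each.
latitude 34.50° N, longitude 129.00° W.

34.50° N, 129.00° W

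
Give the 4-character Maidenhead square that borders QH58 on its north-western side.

QH49

Longitude square 5; −1 → 4.
Latitude square 8; +1 → 9.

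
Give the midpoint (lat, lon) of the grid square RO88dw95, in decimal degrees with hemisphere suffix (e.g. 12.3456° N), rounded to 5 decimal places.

58.93958° N, 176.32917° E

Field R=17, O=14: +17·20° lon, +14·10° lat → SW at lon 160°, lat 50°.
Square 8, 8: +8·2° lon, +8·1° lat → SW at lon 176°, lat 58°.
Subsquare d=3, w=22: +3·0.0833333° lon, +22·0.0416667° lat → SW at lon 176.25°, lat 58.9167°.
Extended square 9, 5: +9·0.00833333° lon, +5·0.00416667° lat → SW at lon 176.325°, lat 58.9375°.
Cell spans 0.00833333° lon × 0.00416667° lat. Centre is SW corner plus half of each.
latitude 58.93958° N, longitude 176.32917° E.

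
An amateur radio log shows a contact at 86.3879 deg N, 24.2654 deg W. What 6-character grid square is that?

HR76uj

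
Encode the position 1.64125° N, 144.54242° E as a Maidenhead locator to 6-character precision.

QJ21gp

Offset from 180°W / 90°S: lon 324.5424°, lat 91.6412°.
Field: lon ⌊324.5424/20⌋ = 16 → Q; lat ⌊91.6412/10⌋ = 9 → J.
Square: lon ⌊4.5424/2⌋ = 2; lat ⌊1.6412/1⌋ = 1.
Subsquare: lon ⌊0.5424/0.0833333⌋ = 6 → g; lat ⌊0.6412/0.0416667⌋ = 15 → p.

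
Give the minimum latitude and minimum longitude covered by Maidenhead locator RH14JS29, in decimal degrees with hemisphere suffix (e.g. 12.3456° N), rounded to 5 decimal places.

15.21250° S, 162.76667° E

Field R=17, H=7: +17·20° lon, +7·10° lat → SW at lon 160°, lat -20°.
Square 1, 4: +1·2° lon, +4·1° lat → SW at lon 162°, lat -16°.
Subsquare j=9, s=18: +9·0.0833333° lon, +18·0.0416667° lat → SW at lon 162.75°, lat -15.25°.
Extended square 2, 9: +2·0.00833333° lon, +9·0.00416667° lat → SW at lon 162.767°, lat -15.2125°.
latitude 15.21250° S, longitude 162.76667° E.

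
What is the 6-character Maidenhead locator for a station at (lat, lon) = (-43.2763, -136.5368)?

CE16rr

Add 180° to longitude and 90° to latitude: 43.4632, 46.7237.
Field (20°×10°, letters A–R): 43.4632/20 → 2 → C, 46.7237/10 → 4 → E; chars CE.
Square (2°×1°, digits 0–9): 3.4632/2 → 1, 6.7237/1 → 6; chars 16.
Subsquare (5′×2.5′, letters a–x): 1.4632/0.0833333 → 17 → r, 0.7237/0.0416667 → 17 → r; chars rr.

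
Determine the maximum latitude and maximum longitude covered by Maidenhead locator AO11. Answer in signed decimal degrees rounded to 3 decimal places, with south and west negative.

52.000, -176.000

Field A=0, O=14: +0·20° lon, +14·10° lat → SW at lon -180°, lat 50°.
Square 1, 1: +1·2° lon, +1·1° lat → SW at lon -178°, lat 51°.
Cell spans 2° lon × 1° lat. NE corner is SW corner plus one full cell.
latitude 52.000, longitude -176.000.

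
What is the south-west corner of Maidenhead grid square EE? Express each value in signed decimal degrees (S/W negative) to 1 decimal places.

Field E=4, E=4: +4·20° lon, +4·10° lat → SW at lon -100°, lat -50°.
latitude -50.0, longitude -100.0.

-50.0, -100.0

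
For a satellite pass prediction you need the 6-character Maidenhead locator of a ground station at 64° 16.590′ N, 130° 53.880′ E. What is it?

PP54kg

Offset from 180°W / 90°S: lon 310.8980°, lat 154.2765°.
Field: 310.8980/20 → 15 → P, 154.2765/10 → 15 → P; chars PP.
Square: 10.8980/2 → 5, 4.2765/1 → 4; chars 54.
Subsquare: 0.8980/0.0833333 → 10 → k, 0.2765/0.0416667 → 6 → g; chars kg.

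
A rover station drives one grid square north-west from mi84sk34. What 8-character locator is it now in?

Longitude extended square 3; −1 → 2.
Latitude extended square 4; +1 → 5.

MI84sk25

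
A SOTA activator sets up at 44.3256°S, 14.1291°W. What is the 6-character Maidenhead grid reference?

Add 180° to longitude and 90° to latitude: 165.8709, 45.6744.
Field: 165.8709/20 → 8 → I, 45.6744/10 → 4 → E; chars IE.
Square: 5.8709/2 → 2, 5.6744/1 → 5; chars 25.
Subsquare: 1.8709/0.0833333 → 22 → w, 0.6744/0.0416667 → 16 → q; chars wq.

IE25wq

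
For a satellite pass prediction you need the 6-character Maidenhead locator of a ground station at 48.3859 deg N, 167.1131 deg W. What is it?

AN68kj

Add 180° to longitude and 90° to latitude: 12.8869, 138.3859.
Field: 12.8869/20 → 0 → A, 138.3859/10 → 13 → N; chars AN.
Square: 12.8869/2 → 6, 8.3859/1 → 8; chars 68.
Subsquare: 0.8869/0.0833333 → 10 → k, 0.3859/0.0416667 → 9 → j; chars kj.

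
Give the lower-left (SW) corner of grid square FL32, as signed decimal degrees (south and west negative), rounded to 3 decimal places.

Field F=5, L=11: +5·20° lon, +11·10° lat → SW at lon -80°, lat 20°.
Square 3, 2: +3·2° lon, +2·1° lat → SW at lon -74°, lat 22°.
latitude 22.000, longitude -74.000.

22.000, -74.000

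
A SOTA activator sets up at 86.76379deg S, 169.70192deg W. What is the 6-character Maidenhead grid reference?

AA53df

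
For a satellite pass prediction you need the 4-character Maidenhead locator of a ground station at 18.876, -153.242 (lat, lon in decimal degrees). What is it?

Add 180° to longitude and 90° to latitude: 26.76, 108.88.
Field: 26.76/20 → 1 → B, 108.88/10 → 10 → K; chars BK.
Square: 6.76/2 → 3, 8.88/1 → 8; chars 38.

BK38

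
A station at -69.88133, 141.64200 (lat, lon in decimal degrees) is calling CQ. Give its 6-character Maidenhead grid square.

Shift to the Maidenhead origin (180°W, 90°S): lon 321.6420, lat 20.1187.
Field: 321.6420/20 → 16 → Q, 20.1187/10 → 2 → C; chars QC.
Square: 1.6420/2 → 0, 0.1187/1 → 0; chars 00.
Subsquare: 1.6420/0.0833333 → 19 → t, 0.1187/0.0416667 → 2 → c; chars tc.

QC00tc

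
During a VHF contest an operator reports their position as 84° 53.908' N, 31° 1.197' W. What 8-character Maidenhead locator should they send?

Shift to the Maidenhead origin (180°W, 90°S): lon 148.98005, lat 174.89847.
Field: 148.98005/20 → 7 → H, 174.89847/10 → 17 → R; chars HR.
Square: 8.98005/2 → 4, 4.89847/1 → 4; chars 44.
Subsquare: 0.98005/0.0833333 → 11 → l, 0.89847/0.0416667 → 21 → v; chars lv.
Extended square: 0.06338/0.00833333 → 7, 0.02347/0.00416667 → 5; chars 75.

HR44lv75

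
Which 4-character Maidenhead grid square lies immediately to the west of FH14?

Longitude square 1; −1 → 0.
The latitude characters are unchanged.

FH04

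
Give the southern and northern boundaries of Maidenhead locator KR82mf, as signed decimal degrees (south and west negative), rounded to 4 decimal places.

82.2083, 82.2500

Field K=10, R=17: +10·20° lon, +17·10° lat → SW at lon 20°, lat 80°.
Square 8, 2: +8·2° lon, +2·1° lat → SW at lon 36°, lat 82°.
Subsquare m=12, f=5: +12·0.0833333° lon, +5·0.0416667° lat → SW at lon 37°, lat 82.2083°.
Cell spans 0.0833333° lon × 0.0416667° lat.
south 82.2083, north 82.2500.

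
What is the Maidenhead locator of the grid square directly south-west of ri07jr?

Longitude subsquare j = 9; −1 → 8 = i.
Latitude subsquare r = 17; −1 → 16 = q.

RI07iq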